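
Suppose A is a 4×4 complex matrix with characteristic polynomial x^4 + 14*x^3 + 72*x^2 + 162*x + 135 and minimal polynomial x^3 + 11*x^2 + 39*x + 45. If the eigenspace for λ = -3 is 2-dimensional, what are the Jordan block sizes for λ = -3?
Block sizes for λ = -3: [2, 1]

Step 1 — from the characteristic polynomial, algebraic multiplicity of λ = -3 is 3. From dim ker(A − (-3)·I) = 2, there are exactly 2 Jordan blocks for λ = -3.
Step 2 — from the minimal polynomial, the factor (x + 3)^2 tells us the largest block for λ = -3 has size 2.
Step 3 — with total size 3, 2 blocks, and largest block 2, the block sizes (in nonincreasing order) are [2, 1].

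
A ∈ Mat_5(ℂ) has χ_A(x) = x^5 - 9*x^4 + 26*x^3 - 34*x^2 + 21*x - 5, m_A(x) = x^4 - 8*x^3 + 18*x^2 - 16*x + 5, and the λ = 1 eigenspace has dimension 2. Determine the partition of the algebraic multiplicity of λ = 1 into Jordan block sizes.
Block sizes for λ = 1: [3, 1]

Step 1 — from the characteristic polynomial, algebraic multiplicity of λ = 1 is 4. From dim ker(A − (1)·I) = 2, there are exactly 2 Jordan blocks for λ = 1.
Step 2 — from the minimal polynomial, the factor (x − 1)^3 tells us the largest block for λ = 1 has size 3.
Step 3 — with total size 4, 2 blocks, and largest block 3, the block sizes (in nonincreasing order) are [3, 1].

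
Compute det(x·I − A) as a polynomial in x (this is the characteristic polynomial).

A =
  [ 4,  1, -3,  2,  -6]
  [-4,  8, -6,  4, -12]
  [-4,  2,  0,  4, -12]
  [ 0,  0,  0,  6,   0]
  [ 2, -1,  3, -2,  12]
x^5 - 30*x^4 + 360*x^3 - 2160*x^2 + 6480*x - 7776

Expanding det(x·I − A) (e.g. by cofactor expansion or by noting that A is similar to its Jordan form J, which has the same characteristic polynomial as A) gives
  χ_A(x) = x^5 - 30*x^4 + 360*x^3 - 2160*x^2 + 6480*x - 7776
which factors as (x - 6)^5. The eigenvalues (with algebraic multiplicities) are λ = 6 with multiplicity 5.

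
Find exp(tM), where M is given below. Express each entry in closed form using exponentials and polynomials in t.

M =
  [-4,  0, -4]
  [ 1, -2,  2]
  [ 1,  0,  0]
e^{tM} =
  [-2*t*exp(-2*t) + exp(-2*t), 0, -4*t*exp(-2*t)]
  [t*exp(-2*t), exp(-2*t), 2*t*exp(-2*t)]
  [t*exp(-2*t), 0, 2*t*exp(-2*t) + exp(-2*t)]

Strategy: write M = P · J · P⁻¹ where J is a Jordan canonical form, so e^{tM} = P · e^{tJ} · P⁻¹, and e^{tJ} can be computed block-by-block.

M has Jordan form
J =
  [-2,  1,  0]
  [ 0, -2,  0]
  [ 0,  0, -2]
(up to reordering of blocks).

Per-block formulas:
  For a 2×2 Jordan block J_2(-2): exp(t · J_2(-2)) = e^(-2t)·(I + t·N), where N is the 2×2 nilpotent shift.
  For a 1×1 block at λ = -2: exp(t · [-2]) = [e^(-2t)].

After assembling e^{tJ} and conjugating by P, we get:

e^{tM} =
  [-2*t*exp(-2*t) + exp(-2*t), 0, -4*t*exp(-2*t)]
  [t*exp(-2*t), exp(-2*t), 2*t*exp(-2*t)]
  [t*exp(-2*t), 0, 2*t*exp(-2*t) + exp(-2*t)]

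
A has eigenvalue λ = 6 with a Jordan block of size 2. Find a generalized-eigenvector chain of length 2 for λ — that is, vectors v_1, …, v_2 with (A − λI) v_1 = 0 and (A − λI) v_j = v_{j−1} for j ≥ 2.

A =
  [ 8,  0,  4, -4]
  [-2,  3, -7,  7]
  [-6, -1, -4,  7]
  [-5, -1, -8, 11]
A Jordan chain for λ = 6 of length 2:
v_1 = (-2, -1, 2, 1)ᵀ
v_2 = (1, 2, -1, 0)ᵀ

Let N = A − (6)·I. We want v_2 with N^2 v_2 = 0 but N^1 v_2 ≠ 0; then v_{j-1} := N · v_j for j = 2, …, 2.

Pick v_2 = (1, 2, -1, 0)ᵀ.
Then v_1 = N · v_2 = (-2, -1, 2, 1)ᵀ.

Sanity check: (A − (6)·I) v_1 = (0, 0, 0, 0)ᵀ = 0. ✓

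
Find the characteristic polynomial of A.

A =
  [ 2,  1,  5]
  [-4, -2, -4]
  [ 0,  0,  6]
x^3 - 6*x^2

Expanding det(x·I − A) (e.g. by cofactor expansion or by noting that A is similar to its Jordan form J, which has the same characteristic polynomial as A) gives
  χ_A(x) = x^3 - 6*x^2
which factors as x^2*(x - 6). The eigenvalues (with algebraic multiplicities) are λ = 0 with multiplicity 2, λ = 6 with multiplicity 1.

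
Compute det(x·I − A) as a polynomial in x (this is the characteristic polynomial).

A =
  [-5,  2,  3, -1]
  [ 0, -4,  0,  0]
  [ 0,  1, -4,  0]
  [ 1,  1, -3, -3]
x^4 + 16*x^3 + 96*x^2 + 256*x + 256

Expanding det(x·I − A) (e.g. by cofactor expansion or by noting that A is similar to its Jordan form J, which has the same characteristic polynomial as A) gives
  χ_A(x) = x^4 + 16*x^3 + 96*x^2 + 256*x + 256
which factors as (x + 4)^4. The eigenvalues (with algebraic multiplicities) are λ = -4 with multiplicity 4.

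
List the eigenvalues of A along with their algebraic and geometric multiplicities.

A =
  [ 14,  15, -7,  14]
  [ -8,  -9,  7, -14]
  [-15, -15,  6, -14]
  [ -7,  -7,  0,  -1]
λ = -1: alg = 2, geom = 2; λ = 6: alg = 2, geom = 1

Step 1 — factor the characteristic polynomial to read off the algebraic multiplicities:
  χ_A(x) = (x - 6)^2*(x + 1)^2

Step 2 — compute geometric multiplicities via the rank-nullity identity g(λ) = n − rank(A − λI):
  rank(A − (-1)·I) = 2, so dim ker(A − (-1)·I) = n − 2 = 2
  rank(A − (6)·I) = 3, so dim ker(A − (6)·I) = n − 3 = 1

Summary:
  λ = -1: algebraic multiplicity = 2, geometric multiplicity = 2
  λ = 6: algebraic multiplicity = 2, geometric multiplicity = 1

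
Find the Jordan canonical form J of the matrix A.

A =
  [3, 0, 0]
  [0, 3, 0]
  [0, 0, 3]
J_1(3) ⊕ J_1(3) ⊕ J_1(3)

The characteristic polynomial is
  det(x·I − A) = x^3 - 9*x^2 + 27*x - 27 = (x - 3)^3

Eigenvalues and multiplicities (the geometric multiplicity of λ is n − rank(A − λI), which equals the number of Jordan blocks for λ):
  λ = 3: algebraic multiplicity = 3, geometric multiplicity = 3

Determining the block sizes for each eigenvalue:
  λ = 3: gm = am = 3, so every block has size 1 → block sizes [1, 1, 1]

Assembling the blocks gives a Jordan form
J =
  [3, 0, 0]
  [0, 3, 0]
  [0, 0, 3]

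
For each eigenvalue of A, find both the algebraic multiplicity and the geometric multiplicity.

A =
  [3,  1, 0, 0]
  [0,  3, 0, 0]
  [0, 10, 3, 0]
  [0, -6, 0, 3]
λ = 3: alg = 4, geom = 3

Step 1 — factor the characteristic polynomial to read off the algebraic multiplicities:
  χ_A(x) = (x - 3)^4

Step 2 — compute geometric multiplicities via the rank-nullity identity g(λ) = n − rank(A − λI):
  rank(A − (3)·I) = 1, so dim ker(A − (3)·I) = n − 1 = 3

Summary:
  λ = 3: algebraic multiplicity = 4, geometric multiplicity = 3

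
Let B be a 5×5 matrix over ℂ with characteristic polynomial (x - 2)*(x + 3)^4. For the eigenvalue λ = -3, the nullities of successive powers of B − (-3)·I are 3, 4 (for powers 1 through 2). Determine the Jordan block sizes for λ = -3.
Block sizes for λ = -3: [2, 1, 1]

From the dimensions of kernels of powers, the number of Jordan blocks of size at least j is d_j − d_{j−1} where d_j = dim ker(N^j) (with d_0 = 0). Computing the differences gives [3, 1].
The number of blocks of size exactly k is (#blocks of size ≥ k) − (#blocks of size ≥ k + 1), so the partition is: 2 block(s) of size 1, 1 block(s) of size 2.
In nonincreasing order the block sizes are [2, 1, 1].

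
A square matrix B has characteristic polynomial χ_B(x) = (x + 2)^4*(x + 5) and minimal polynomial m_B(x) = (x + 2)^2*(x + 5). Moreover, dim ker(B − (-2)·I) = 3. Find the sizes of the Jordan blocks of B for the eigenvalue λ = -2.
Block sizes for λ = -2: [2, 1, 1]

Step 1 — from the characteristic polynomial, algebraic multiplicity of λ = -2 is 4. From dim ker(B − (-2)·I) = 3, there are exactly 3 Jordan blocks for λ = -2.
Step 2 — from the minimal polynomial, the factor (x + 2)^2 tells us the largest block for λ = -2 has size 2.
Step 3 — with total size 4, 3 blocks, and largest block 2, the block sizes (in nonincreasing order) are [2, 1, 1].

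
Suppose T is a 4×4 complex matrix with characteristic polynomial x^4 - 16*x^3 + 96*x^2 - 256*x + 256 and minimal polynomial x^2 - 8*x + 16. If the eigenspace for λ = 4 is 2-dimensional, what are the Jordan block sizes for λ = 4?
Block sizes for λ = 4: [2, 2]

Step 1 — from the characteristic polynomial, algebraic multiplicity of λ = 4 is 4. From dim ker(T − (4)·I) = 2, there are exactly 2 Jordan blocks for λ = 4.
Step 2 — from the minimal polynomial, the factor (x − 4)^2 tells us the largest block for λ = 4 has size 2.
Step 3 — with total size 4, 2 blocks, and largest block 2, the block sizes (in nonincreasing order) are [2, 2].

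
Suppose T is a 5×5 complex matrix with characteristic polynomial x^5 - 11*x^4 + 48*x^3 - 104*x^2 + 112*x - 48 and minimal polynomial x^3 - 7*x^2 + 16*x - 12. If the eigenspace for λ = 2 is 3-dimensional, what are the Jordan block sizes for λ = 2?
Block sizes for λ = 2: [2, 1, 1]

Step 1 — from the characteristic polynomial, algebraic multiplicity of λ = 2 is 4. From dim ker(T − (2)·I) = 3, there are exactly 3 Jordan blocks for λ = 2.
Step 2 — from the minimal polynomial, the factor (x − 2)^2 tells us the largest block for λ = 2 has size 2.
Step 3 — with total size 4, 3 blocks, and largest block 2, the block sizes (in nonincreasing order) are [2, 1, 1].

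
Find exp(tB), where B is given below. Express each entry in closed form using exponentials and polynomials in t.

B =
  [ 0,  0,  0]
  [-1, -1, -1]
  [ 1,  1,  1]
e^{tB} =
  [1, 0, 0]
  [-t, 1 - t, -t]
  [t, t, t + 1]

Strategy: write B = P · J · P⁻¹ where J is a Jordan canonical form, so e^{tB} = P · e^{tJ} · P⁻¹, and e^{tJ} can be computed block-by-block.

B has Jordan form
J =
  [0, 1, 0]
  [0, 0, 0]
  [0, 0, 0]
(up to reordering of blocks).

Per-block formulas:
  For a 1×1 block at λ = 0: exp(t · [0]) = [e^(0t)].
  For a 2×2 Jordan block J_2(0): exp(t · J_2(0)) = e^(0t)·(I + t·N), where N is the 2×2 nilpotent shift.

After assembling e^{tJ} and conjugating by P, we get:

e^{tB} =
  [1, 0, 0]
  [-t, 1 - t, -t]
  [t, t, t + 1]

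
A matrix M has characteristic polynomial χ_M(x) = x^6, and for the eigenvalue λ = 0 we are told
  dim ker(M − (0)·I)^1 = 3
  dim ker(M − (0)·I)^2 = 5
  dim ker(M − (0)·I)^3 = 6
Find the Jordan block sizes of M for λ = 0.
Block sizes for λ = 0: [3, 2, 1]

From the dimensions of kernels of powers, the number of Jordan blocks of size at least j is d_j − d_{j−1} where d_j = dim ker(N^j) (with d_0 = 0). Computing the differences gives [3, 2, 1].
The number of blocks of size exactly k is (#blocks of size ≥ k) − (#blocks of size ≥ k + 1), so the partition is: 1 block(s) of size 1, 1 block(s) of size 2, 1 block(s) of size 3.
In nonincreasing order the block sizes are [3, 2, 1].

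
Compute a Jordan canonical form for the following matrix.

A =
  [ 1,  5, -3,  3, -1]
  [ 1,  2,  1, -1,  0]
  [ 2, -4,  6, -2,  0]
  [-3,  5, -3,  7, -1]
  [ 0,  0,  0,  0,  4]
J_3(4) ⊕ J_1(4) ⊕ J_1(4)

The characteristic polynomial is
  det(x·I − A) = x^5 - 20*x^4 + 160*x^3 - 640*x^2 + 1280*x - 1024 = (x - 4)^5

Eigenvalues and multiplicities (the geometric multiplicity of λ is n − rank(A − λI), which equals the number of Jordan blocks for λ):
  λ = 4: algebraic multiplicity = 5, geometric multiplicity = 3

Determining the block sizes for each eigenvalue:
  λ = 4: with am = 5 and gm = 3, the partition is not yet determined (e.g. several partitions of 5 into 3 parts exist). Let N = A − (4)·I. Computing rank(N^1) = 2, rank(N^2) = 1, rank(N^3) = 0; the number of blocks of size ≥ j is rank(N^{j−1}) − rank(N^j), giving [3, 1, 1]. So we have 1 block(s) of size 3, 2 block(s) of size 1 → block sizes [3, 1, 1]

Assembling the blocks gives a Jordan form
J =
  [4, 1, 0, 0, 0]
  [0, 4, 1, 0, 0]
  [0, 0, 4, 0, 0]
  [0, 0, 0, 4, 0]
  [0, 0, 0, 0, 4]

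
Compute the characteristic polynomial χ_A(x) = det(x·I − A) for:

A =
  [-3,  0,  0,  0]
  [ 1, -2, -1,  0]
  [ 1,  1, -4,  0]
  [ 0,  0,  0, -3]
x^4 + 12*x^3 + 54*x^2 + 108*x + 81

Expanding det(x·I − A) (e.g. by cofactor expansion or by noting that A is similar to its Jordan form J, which has the same characteristic polynomial as A) gives
  χ_A(x) = x^4 + 12*x^3 + 54*x^2 + 108*x + 81
which factors as (x + 3)^4. The eigenvalues (with algebraic multiplicities) are λ = -3 with multiplicity 4.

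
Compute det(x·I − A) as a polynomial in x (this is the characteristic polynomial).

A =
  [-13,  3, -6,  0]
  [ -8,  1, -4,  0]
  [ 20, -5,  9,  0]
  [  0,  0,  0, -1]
x^4 + 4*x^3 + 6*x^2 + 4*x + 1

Expanding det(x·I − A) (e.g. by cofactor expansion or by noting that A is similar to its Jordan form J, which has the same characteristic polynomial as A) gives
  χ_A(x) = x^4 + 4*x^3 + 6*x^2 + 4*x + 1
which factors as (x + 1)^4. The eigenvalues (with algebraic multiplicities) are λ = -1 with multiplicity 4.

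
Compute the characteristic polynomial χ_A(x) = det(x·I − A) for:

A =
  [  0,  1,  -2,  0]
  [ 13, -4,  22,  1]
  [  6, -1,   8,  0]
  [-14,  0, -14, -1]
x^4 - 3*x^3 - 15*x^2 - 17*x - 6

Expanding det(x·I − A) (e.g. by cofactor expansion or by noting that A is similar to its Jordan form J, which has the same characteristic polynomial as A) gives
  χ_A(x) = x^4 - 3*x^3 - 15*x^2 - 17*x - 6
which factors as (x - 6)*(x + 1)^3. The eigenvalues (with algebraic multiplicities) are λ = -1 with multiplicity 3, λ = 6 with multiplicity 1.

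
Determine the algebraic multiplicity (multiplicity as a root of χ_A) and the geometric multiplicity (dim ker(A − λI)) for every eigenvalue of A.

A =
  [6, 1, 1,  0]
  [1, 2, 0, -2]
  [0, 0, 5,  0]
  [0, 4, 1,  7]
λ = 5: alg = 4, geom = 2

Step 1 — factor the characteristic polynomial to read off the algebraic multiplicities:
  χ_A(x) = (x - 5)^4

Step 2 — compute geometric multiplicities via the rank-nullity identity g(λ) = n − rank(A − λI):
  rank(A − (5)·I) = 2, so dim ker(A − (5)·I) = n − 2 = 2

Summary:
  λ = 5: algebraic multiplicity = 4, geometric multiplicity = 2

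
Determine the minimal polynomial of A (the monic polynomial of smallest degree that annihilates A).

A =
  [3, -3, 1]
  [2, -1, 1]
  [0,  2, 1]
x^3 - 3*x^2 + 3*x - 1

The characteristic polynomial is χ_A(x) = (x - 1)^3, so the eigenvalues are known. The minimal polynomial is
  m_A(x) = Π_λ (x − λ)^{k_λ}
where k_λ is the size of the *largest* Jordan block for λ (equivalently, the smallest k with (A − λI)^k v = 0 for every generalised eigenvector v of λ).

  λ = 1: largest Jordan block has size 3, contributing (x − 1)^3

So m_A(x) = (x - 1)^3 = x^3 - 3*x^2 + 3*x - 1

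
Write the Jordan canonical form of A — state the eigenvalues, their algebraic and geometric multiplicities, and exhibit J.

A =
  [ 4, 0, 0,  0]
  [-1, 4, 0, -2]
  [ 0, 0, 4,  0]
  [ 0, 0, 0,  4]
J_2(4) ⊕ J_1(4) ⊕ J_1(4)

The characteristic polynomial is
  det(x·I − A) = x^4 - 16*x^3 + 96*x^2 - 256*x + 256 = (x - 4)^4

Eigenvalues and multiplicities (the geometric multiplicity of λ is n − rank(A − λI), which equals the number of Jordan blocks for λ):
  λ = 4: algebraic multiplicity = 4, geometric multiplicity = 3

Determining the block sizes for each eigenvalue:
  λ = 4: 3 blocks summing to 4 forces exactly one block of size 2 and the rest size 1 → block sizes [2, 1, 1]

Assembling the blocks gives a Jordan form
J =
  [4, 1, 0, 0]
  [0, 4, 0, 0]
  [0, 0, 4, 0]
  [0, 0, 0, 4]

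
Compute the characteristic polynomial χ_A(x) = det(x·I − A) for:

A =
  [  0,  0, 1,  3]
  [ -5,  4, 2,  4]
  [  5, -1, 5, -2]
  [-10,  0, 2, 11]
x^4 - 20*x^3 + 150*x^2 - 500*x + 625

Expanding det(x·I − A) (e.g. by cofactor expansion or by noting that A is similar to its Jordan form J, which has the same characteristic polynomial as A) gives
  χ_A(x) = x^4 - 20*x^3 + 150*x^2 - 500*x + 625
which factors as (x - 5)^4. The eigenvalues (with algebraic multiplicities) are λ = 5 with multiplicity 4.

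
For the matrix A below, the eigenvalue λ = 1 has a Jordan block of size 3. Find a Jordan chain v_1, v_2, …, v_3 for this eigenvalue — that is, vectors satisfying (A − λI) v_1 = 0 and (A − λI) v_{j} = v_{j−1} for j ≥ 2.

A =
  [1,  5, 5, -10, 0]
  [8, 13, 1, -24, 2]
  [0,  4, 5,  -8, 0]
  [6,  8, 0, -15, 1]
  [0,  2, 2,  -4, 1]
A Jordan chain for λ = 1 of length 3:
v_1 = (-20, -48, -16, -32, -8)ᵀ
v_2 = (0, 8, 0, 6, 0)ᵀ
v_3 = (1, 0, 0, 0, 0)ᵀ

Let N = A − (1)·I. We want v_3 with N^3 v_3 = 0 but N^2 v_3 ≠ 0; then v_{j-1} := N · v_j for j = 3, …, 2.

Pick v_3 = (1, 0, 0, 0, 0)ᵀ.
Then v_2 = N · v_3 = (0, 8, 0, 6, 0)ᵀ.
Then v_1 = N · v_2 = (-20, -48, -16, -32, -8)ᵀ.

Sanity check: (A − (1)·I) v_1 = (0, 0, 0, 0, 0)ᵀ = 0. ✓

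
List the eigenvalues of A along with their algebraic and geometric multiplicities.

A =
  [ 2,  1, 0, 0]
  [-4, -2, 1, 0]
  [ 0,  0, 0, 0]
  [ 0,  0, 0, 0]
λ = 0: alg = 4, geom = 2

Step 1 — factor the characteristic polynomial to read off the algebraic multiplicities:
  χ_A(x) = x^4

Step 2 — compute geometric multiplicities via the rank-nullity identity g(λ) = n − rank(A − λI):
  rank(A − (0)·I) = 2, so dim ker(A − (0)·I) = n − 2 = 2

Summary:
  λ = 0: algebraic multiplicity = 4, geometric multiplicity = 2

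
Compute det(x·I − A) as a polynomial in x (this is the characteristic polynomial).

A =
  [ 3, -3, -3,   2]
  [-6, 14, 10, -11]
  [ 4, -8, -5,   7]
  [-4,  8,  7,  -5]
x^4 - 7*x^3 + 18*x^2 - 20*x + 8

Expanding det(x·I − A) (e.g. by cofactor expansion or by noting that A is similar to its Jordan form J, which has the same characteristic polynomial as A) gives
  χ_A(x) = x^4 - 7*x^3 + 18*x^2 - 20*x + 8
which factors as (x - 2)^3*(x - 1). The eigenvalues (with algebraic multiplicities) are λ = 1 with multiplicity 1, λ = 2 with multiplicity 3.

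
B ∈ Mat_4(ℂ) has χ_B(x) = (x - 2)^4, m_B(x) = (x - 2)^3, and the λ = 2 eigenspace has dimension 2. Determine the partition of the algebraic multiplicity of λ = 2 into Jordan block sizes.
Block sizes for λ = 2: [3, 1]

Step 1 — from the characteristic polynomial, algebraic multiplicity of λ = 2 is 4. From dim ker(B − (2)·I) = 2, there are exactly 2 Jordan blocks for λ = 2.
Step 2 — from the minimal polynomial, the factor (x − 2)^3 tells us the largest block for λ = 2 has size 3.
Step 3 — with total size 4, 2 blocks, and largest block 3, the block sizes (in nonincreasing order) are [3, 1].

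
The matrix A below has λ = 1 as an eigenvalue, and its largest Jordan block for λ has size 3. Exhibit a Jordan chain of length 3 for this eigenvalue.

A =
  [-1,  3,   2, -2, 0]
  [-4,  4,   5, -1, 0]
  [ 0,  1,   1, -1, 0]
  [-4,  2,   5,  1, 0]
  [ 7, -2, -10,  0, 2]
A Jordan chain for λ = 1 of length 3:
v_1 = (1, 2, 0, 2, -3)ᵀ
v_2 = (-4, -7, 0, -7, 11)ᵀ
v_3 = (3, 0, 1, 0, 0)ᵀ

Let N = A − (1)·I. We want v_3 with N^3 v_3 = 0 but N^2 v_3 ≠ 0; then v_{j-1} := N · v_j for j = 3, …, 2.

Pick v_3 = (3, 0, 1, 0, 0)ᵀ.
Then v_2 = N · v_3 = (-4, -7, 0, -7, 11)ᵀ.
Then v_1 = N · v_2 = (1, 2, 0, 2, -3)ᵀ.

Sanity check: (A − (1)·I) v_1 = (0, 0, 0, 0, 0)ᵀ = 0. ✓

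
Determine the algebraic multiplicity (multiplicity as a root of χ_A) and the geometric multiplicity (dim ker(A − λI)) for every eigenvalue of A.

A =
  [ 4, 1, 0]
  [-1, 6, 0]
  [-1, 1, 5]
λ = 5: alg = 3, geom = 2

Step 1 — factor the characteristic polynomial to read off the algebraic multiplicities:
  χ_A(x) = (x - 5)^3

Step 2 — compute geometric multiplicities via the rank-nullity identity g(λ) = n − rank(A − λI):
  rank(A − (5)·I) = 1, so dim ker(A − (5)·I) = n − 1 = 2

Summary:
  λ = 5: algebraic multiplicity = 3, geometric multiplicity = 2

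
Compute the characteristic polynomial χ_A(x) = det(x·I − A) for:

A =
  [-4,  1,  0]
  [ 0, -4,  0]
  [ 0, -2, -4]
x^3 + 12*x^2 + 48*x + 64

Expanding det(x·I − A) (e.g. by cofactor expansion or by noting that A is similar to its Jordan form J, which has the same characteristic polynomial as A) gives
  χ_A(x) = x^3 + 12*x^2 + 48*x + 64
which factors as (x + 4)^3. The eigenvalues (with algebraic multiplicities) are λ = -4 with multiplicity 3.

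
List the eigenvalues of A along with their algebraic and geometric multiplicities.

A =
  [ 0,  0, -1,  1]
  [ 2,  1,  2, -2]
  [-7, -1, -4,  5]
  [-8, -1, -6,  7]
λ = 1: alg = 4, geom = 2

Step 1 — factor the characteristic polynomial to read off the algebraic multiplicities:
  χ_A(x) = (x - 1)^4

Step 2 — compute geometric multiplicities via the rank-nullity identity g(λ) = n − rank(A − λI):
  rank(A − (1)·I) = 2, so dim ker(A − (1)·I) = n − 2 = 2

Summary:
  λ = 1: algebraic multiplicity = 4, geometric multiplicity = 2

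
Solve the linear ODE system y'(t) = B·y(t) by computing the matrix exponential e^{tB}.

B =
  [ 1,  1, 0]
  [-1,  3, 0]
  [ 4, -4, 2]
e^{tB} =
  [-t*exp(2*t) + exp(2*t), t*exp(2*t), 0]
  [-t*exp(2*t), t*exp(2*t) + exp(2*t), 0]
  [4*t*exp(2*t), -4*t*exp(2*t), exp(2*t)]

Strategy: write B = P · J · P⁻¹ where J is a Jordan canonical form, so e^{tB} = P · e^{tJ} · P⁻¹, and e^{tJ} can be computed block-by-block.

B has Jordan form
J =
  [2, 1, 0]
  [0, 2, 0]
  [0, 0, 2]
(up to reordering of blocks).

Per-block formulas:
  For a 1×1 block at λ = 2: exp(t · [2]) = [e^(2t)].
  For a 2×2 Jordan block J_2(2): exp(t · J_2(2)) = e^(2t)·(I + t·N), where N is the 2×2 nilpotent shift.

After assembling e^{tJ} and conjugating by P, we get:

e^{tB} =
  [-t*exp(2*t) + exp(2*t), t*exp(2*t), 0]
  [-t*exp(2*t), t*exp(2*t) + exp(2*t), 0]
  [4*t*exp(2*t), -4*t*exp(2*t), exp(2*t)]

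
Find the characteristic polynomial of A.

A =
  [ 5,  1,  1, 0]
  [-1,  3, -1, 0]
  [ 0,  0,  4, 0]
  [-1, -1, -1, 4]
x^4 - 16*x^3 + 96*x^2 - 256*x + 256

Expanding det(x·I − A) (e.g. by cofactor expansion or by noting that A is similar to its Jordan form J, which has the same characteristic polynomial as A) gives
  χ_A(x) = x^4 - 16*x^3 + 96*x^2 - 256*x + 256
which factors as (x - 4)^4. The eigenvalues (with algebraic multiplicities) are λ = 4 with multiplicity 4.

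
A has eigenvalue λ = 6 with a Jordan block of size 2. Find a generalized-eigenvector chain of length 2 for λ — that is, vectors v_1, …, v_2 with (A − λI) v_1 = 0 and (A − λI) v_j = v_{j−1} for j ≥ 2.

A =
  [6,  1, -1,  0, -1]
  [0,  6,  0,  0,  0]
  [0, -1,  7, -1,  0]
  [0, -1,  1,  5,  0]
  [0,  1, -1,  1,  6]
A Jordan chain for λ = 6 of length 2:
v_1 = (1, 0, -1, -1, 1)ᵀ
v_2 = (0, 1, 0, 0, 0)ᵀ

Let N = A − (6)·I. We want v_2 with N^2 v_2 = 0 but N^1 v_2 ≠ 0; then v_{j-1} := N · v_j for j = 2, …, 2.

Pick v_2 = (0, 1, 0, 0, 0)ᵀ.
Then v_1 = N · v_2 = (1, 0, -1, -1, 1)ᵀ.

Sanity check: (A − (6)·I) v_1 = (0, 0, 0, 0, 0)ᵀ = 0. ✓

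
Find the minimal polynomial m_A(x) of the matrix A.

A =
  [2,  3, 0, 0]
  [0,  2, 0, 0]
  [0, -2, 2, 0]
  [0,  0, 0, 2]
x^2 - 4*x + 4

The characteristic polynomial is χ_A(x) = (x - 2)^4, so the eigenvalues are known. The minimal polynomial is
  m_A(x) = Π_λ (x − λ)^{k_λ}
where k_λ is the size of the *largest* Jordan block for λ (equivalently, the smallest k with (A − λI)^k v = 0 for every generalised eigenvector v of λ).

  λ = 2: largest Jordan block has size 2, contributing (x − 2)^2

So m_A(x) = (x - 2)^2 = x^2 - 4*x + 4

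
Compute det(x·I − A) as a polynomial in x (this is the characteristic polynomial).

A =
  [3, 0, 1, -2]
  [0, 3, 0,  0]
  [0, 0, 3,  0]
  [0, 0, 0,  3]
x^4 - 12*x^3 + 54*x^2 - 108*x + 81

Expanding det(x·I − A) (e.g. by cofactor expansion or by noting that A is similar to its Jordan form J, which has the same characteristic polynomial as A) gives
  χ_A(x) = x^4 - 12*x^3 + 54*x^2 - 108*x + 81
which factors as (x - 3)^4. The eigenvalues (with algebraic multiplicities) are λ = 3 with multiplicity 4.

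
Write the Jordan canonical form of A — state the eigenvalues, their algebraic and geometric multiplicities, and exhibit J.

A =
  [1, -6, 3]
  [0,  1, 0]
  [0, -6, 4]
J_1(1) ⊕ J_1(1) ⊕ J_1(4)

The characteristic polynomial is
  det(x·I − A) = x^3 - 6*x^2 + 9*x - 4 = (x - 4)*(x - 1)^2

Eigenvalues and multiplicities (the geometric multiplicity of λ is n − rank(A − λI), which equals the number of Jordan blocks for λ):
  λ = 1: algebraic multiplicity = 2, geometric multiplicity = 2
  λ = 4: algebraic multiplicity = 1, geometric multiplicity = 1

Determining the block sizes for each eigenvalue:
  λ = 1: gm = am = 2, so every block has size 1 → block sizes [1, 1]
  λ = 4: one block (gm = 1), so the single block has size am = 1 → block sizes [1]

Assembling the blocks gives a Jordan form
J =
  [1, 0, 0]
  [0, 1, 0]
  [0, 0, 4]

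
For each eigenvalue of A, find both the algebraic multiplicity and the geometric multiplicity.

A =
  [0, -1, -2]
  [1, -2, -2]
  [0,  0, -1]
λ = -1: alg = 3, geom = 2

Step 1 — factor the characteristic polynomial to read off the algebraic multiplicities:
  χ_A(x) = (x + 1)^3

Step 2 — compute geometric multiplicities via the rank-nullity identity g(λ) = n − rank(A − λI):
  rank(A − (-1)·I) = 1, so dim ker(A − (-1)·I) = n − 1 = 2

Summary:
  λ = -1: algebraic multiplicity = 3, geometric multiplicity = 2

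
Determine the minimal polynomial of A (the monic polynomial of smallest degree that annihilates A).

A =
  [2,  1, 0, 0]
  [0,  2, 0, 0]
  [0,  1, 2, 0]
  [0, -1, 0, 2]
x^2 - 4*x + 4

The characteristic polynomial is χ_A(x) = (x - 2)^4, so the eigenvalues are known. The minimal polynomial is
  m_A(x) = Π_λ (x − λ)^{k_λ}
where k_λ is the size of the *largest* Jordan block for λ (equivalently, the smallest k with (A − λI)^k v = 0 for every generalised eigenvector v of λ).

  λ = 2: largest Jordan block has size 2, contributing (x − 2)^2

So m_A(x) = (x - 2)^2 = x^2 - 4*x + 4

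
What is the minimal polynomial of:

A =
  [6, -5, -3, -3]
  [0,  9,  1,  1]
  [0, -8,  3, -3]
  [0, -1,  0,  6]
x^3 - 18*x^2 + 108*x - 216

The characteristic polynomial is χ_A(x) = (x - 6)^4, so the eigenvalues are known. The minimal polynomial is
  m_A(x) = Π_λ (x − λ)^{k_λ}
where k_λ is the size of the *largest* Jordan block for λ (equivalently, the smallest k with (A − λI)^k v = 0 for every generalised eigenvector v of λ).

  λ = 6: largest Jordan block has size 3, contributing (x − 6)^3

So m_A(x) = (x - 6)^3 = x^3 - 18*x^2 + 108*x - 216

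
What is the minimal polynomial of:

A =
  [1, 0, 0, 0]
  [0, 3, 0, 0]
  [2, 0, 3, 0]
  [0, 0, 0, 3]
x^2 - 4*x + 3

The characteristic polynomial is χ_A(x) = (x - 3)^3*(x - 1), so the eigenvalues are known. The minimal polynomial is
  m_A(x) = Π_λ (x − λ)^{k_λ}
where k_λ is the size of the *largest* Jordan block for λ (equivalently, the smallest k with (A − λI)^k v = 0 for every generalised eigenvector v of λ).

  λ = 1: largest Jordan block has size 1, contributing (x − 1)
  λ = 3: largest Jordan block has size 1, contributing (x − 3)

So m_A(x) = (x - 3)*(x - 1) = x^2 - 4*x + 3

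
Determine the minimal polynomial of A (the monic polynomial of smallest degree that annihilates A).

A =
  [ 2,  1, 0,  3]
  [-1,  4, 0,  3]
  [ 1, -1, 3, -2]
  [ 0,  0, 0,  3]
x^2 - 6*x + 9

The characteristic polynomial is χ_A(x) = (x - 3)^4, so the eigenvalues are known. The minimal polynomial is
  m_A(x) = Π_λ (x − λ)^{k_λ}
where k_λ is the size of the *largest* Jordan block for λ (equivalently, the smallest k with (A − λI)^k v = 0 for every generalised eigenvector v of λ).

  λ = 3: largest Jordan block has size 2, contributing (x − 3)^2

So m_A(x) = (x - 3)^2 = x^2 - 6*x + 9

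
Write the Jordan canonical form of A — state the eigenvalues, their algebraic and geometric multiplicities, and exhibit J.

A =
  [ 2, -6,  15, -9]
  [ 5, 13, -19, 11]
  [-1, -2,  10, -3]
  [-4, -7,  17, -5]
J_3(5) ⊕ J_1(5)

The characteristic polynomial is
  det(x·I − A) = x^4 - 20*x^3 + 150*x^2 - 500*x + 625 = (x - 5)^4

Eigenvalues and multiplicities (the geometric multiplicity of λ is n − rank(A − λI), which equals the number of Jordan blocks for λ):
  λ = 5: algebraic multiplicity = 4, geometric multiplicity = 2

Determining the block sizes for each eigenvalue:
  λ = 5: with am = 4 and gm = 2, the partition is not yet determined (e.g. several partitions of 4 into 2 parts exist). Let N = A − (5)·I. Computing rank(N^1) = 2, rank(N^2) = 1, rank(N^3) = 0; the number of blocks of size ≥ j is rank(N^{j−1}) − rank(N^j), giving [2, 1, 1]. So we have 1 block(s) of size 3, 1 block(s) of size 1 → block sizes [3, 1]

Assembling the blocks gives a Jordan form
J =
  [5, 1, 0, 0]
  [0, 5, 1, 0]
  [0, 0, 5, 0]
  [0, 0, 0, 5]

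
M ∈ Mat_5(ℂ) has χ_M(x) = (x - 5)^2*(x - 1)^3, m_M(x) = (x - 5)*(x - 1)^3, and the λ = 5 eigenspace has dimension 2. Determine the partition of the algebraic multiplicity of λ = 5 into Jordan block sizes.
Block sizes for λ = 5: [1, 1]

Step 1 — from the characteristic polynomial, algebraic multiplicity of λ = 5 is 2. From dim ker(M − (5)·I) = 2, there are exactly 2 Jordan blocks for λ = 5.
Step 2 — from the minimal polynomial, the factor (x − 5) tells us the largest block for λ = 5 has size 1.
Step 3 — with total size 2, 2 blocks, and largest block 1, the block sizes (in nonincreasing order) are [1, 1].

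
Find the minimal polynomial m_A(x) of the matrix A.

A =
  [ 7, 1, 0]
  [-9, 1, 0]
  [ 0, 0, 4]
x^2 - 8*x + 16

The characteristic polynomial is χ_A(x) = (x - 4)^3, so the eigenvalues are known. The minimal polynomial is
  m_A(x) = Π_λ (x − λ)^{k_λ}
where k_λ is the size of the *largest* Jordan block for λ (equivalently, the smallest k with (A − λI)^k v = 0 for every generalised eigenvector v of λ).

  λ = 4: largest Jordan block has size 2, contributing (x − 4)^2

So m_A(x) = (x - 4)^2 = x^2 - 8*x + 16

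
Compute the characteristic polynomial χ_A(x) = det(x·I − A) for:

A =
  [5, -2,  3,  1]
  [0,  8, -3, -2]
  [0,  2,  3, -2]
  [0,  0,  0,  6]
x^4 - 22*x^3 + 181*x^2 - 660*x + 900

Expanding det(x·I − A) (e.g. by cofactor expansion or by noting that A is similar to its Jordan form J, which has the same characteristic polynomial as A) gives
  χ_A(x) = x^4 - 22*x^3 + 181*x^2 - 660*x + 900
which factors as (x - 6)^2*(x - 5)^2. The eigenvalues (with algebraic multiplicities) are λ = 5 with multiplicity 2, λ = 6 with multiplicity 2.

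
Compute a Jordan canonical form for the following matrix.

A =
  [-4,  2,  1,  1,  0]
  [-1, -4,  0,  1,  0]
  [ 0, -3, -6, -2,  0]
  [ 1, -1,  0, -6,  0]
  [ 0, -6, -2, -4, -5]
J_3(-5) ⊕ J_1(-5) ⊕ J_1(-5)

The characteristic polynomial is
  det(x·I − A) = x^5 + 25*x^4 + 250*x^3 + 1250*x^2 + 3125*x + 3125 = (x + 5)^5

Eigenvalues and multiplicities (the geometric multiplicity of λ is n − rank(A − λI), which equals the number of Jordan blocks for λ):
  λ = -5: algebraic multiplicity = 5, geometric multiplicity = 3

Determining the block sizes for each eigenvalue:
  λ = -5: with am = 5 and gm = 3, the partition is not yet determined (e.g. several partitions of 5 into 3 parts exist). Let N = A − (-5)·I. Computing rank(N^1) = 2, rank(N^2) = 1, rank(N^3) = 0; the number of blocks of size ≥ j is rank(N^{j−1}) − rank(N^j), giving [3, 1, 1]. So we have 1 block(s) of size 3, 2 block(s) of size 1 → block sizes [3, 1, 1]

Assembling the blocks gives a Jordan form
J =
  [-5,  1,  0,  0,  0]
  [ 0, -5,  1,  0,  0]
  [ 0,  0, -5,  0,  0]
  [ 0,  0,  0, -5,  0]
  [ 0,  0,  0,  0, -5]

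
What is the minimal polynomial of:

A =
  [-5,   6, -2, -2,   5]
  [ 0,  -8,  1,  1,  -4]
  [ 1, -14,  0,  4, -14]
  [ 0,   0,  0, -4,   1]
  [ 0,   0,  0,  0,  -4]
x^3 + 13*x^2 + 56*x + 80

The characteristic polynomial is χ_A(x) = (x + 4)^4*(x + 5), so the eigenvalues are known. The minimal polynomial is
  m_A(x) = Π_λ (x − λ)^{k_λ}
where k_λ is the size of the *largest* Jordan block for λ (equivalently, the smallest k with (A − λI)^k v = 0 for every generalised eigenvector v of λ).

  λ = -5: largest Jordan block has size 1, contributing (x + 5)
  λ = -4: largest Jordan block has size 2, contributing (x + 4)^2

So m_A(x) = (x + 4)^2*(x + 5) = x^3 + 13*x^2 + 56*x + 80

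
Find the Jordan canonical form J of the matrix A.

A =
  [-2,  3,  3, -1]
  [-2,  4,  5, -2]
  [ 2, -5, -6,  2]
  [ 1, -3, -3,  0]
J_2(-1) ⊕ J_2(-1)

The characteristic polynomial is
  det(x·I − A) = x^4 + 4*x^3 + 6*x^2 + 4*x + 1 = (x + 1)^4

Eigenvalues and multiplicities (the geometric multiplicity of λ is n − rank(A − λI), which equals the number of Jordan blocks for λ):
  λ = -1: algebraic multiplicity = 4, geometric multiplicity = 2

Determining the block sizes for each eigenvalue:
  λ = -1: with am = 4 and gm = 2, the partition is not yet determined (e.g. several partitions of 4 into 2 parts exist). Let N = A − (-1)·I. Computing rank(N^1) = 2, rank(N^2) = 0; the number of blocks of size ≥ j is rank(N^{j−1}) − rank(N^j), giving [2, 2]. So we have 2 block(s) of size 2 → block sizes [2, 2]

Assembling the blocks gives a Jordan form
J =
  [-1,  1,  0,  0]
  [ 0, -1,  0,  0]
  [ 0,  0, -1,  1]
  [ 0,  0,  0, -1]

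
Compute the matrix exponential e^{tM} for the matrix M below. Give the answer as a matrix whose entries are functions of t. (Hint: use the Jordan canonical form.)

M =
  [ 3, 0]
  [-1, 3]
e^{tM} =
  [exp(3*t), 0]
  [-t*exp(3*t), exp(3*t)]

Strategy: write M = P · J · P⁻¹ where J is a Jordan canonical form, so e^{tM} = P · e^{tJ} · P⁻¹, and e^{tJ} can be computed block-by-block.

M has Jordan form
J =
  [3, 1]
  [0, 3]
(up to reordering of blocks).

Per-block formulas:
  For a 2×2 Jordan block J_2(3): exp(t · J_2(3)) = e^(3t)·(I + t·N), where N is the 2×2 nilpotent shift.

After assembling e^{tJ} and conjugating by P, we get:

e^{tM} =
  [exp(3*t), 0]
  [-t*exp(3*t), exp(3*t)]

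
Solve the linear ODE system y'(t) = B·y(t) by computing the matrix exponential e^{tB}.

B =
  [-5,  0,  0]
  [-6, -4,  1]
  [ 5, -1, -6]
e^{tB} =
  [exp(-5*t), 0, 0]
  [-t^2*exp(-5*t)/2 - 6*t*exp(-5*t), t*exp(-5*t) + exp(-5*t), t*exp(-5*t)]
  [t^2*exp(-5*t)/2 + 5*t*exp(-5*t), -t*exp(-5*t), -t*exp(-5*t) + exp(-5*t)]

Strategy: write B = P · J · P⁻¹ where J is a Jordan canonical form, so e^{tB} = P · e^{tJ} · P⁻¹, and e^{tJ} can be computed block-by-block.

B has Jordan form
J =
  [-5,  1,  0]
  [ 0, -5,  1]
  [ 0,  0, -5]
(up to reordering of blocks).

Per-block formulas:
  For a 3×3 Jordan block J_3(-5): exp(t · J_3(-5)) = e^(-5t)·(I + t·N + (t^2/2)·N^2), where N is the 3×3 nilpotent shift.

After assembling e^{tJ} and conjugating by P, we get:

e^{tB} =
  [exp(-5*t), 0, 0]
  [-t^2*exp(-5*t)/2 - 6*t*exp(-5*t), t*exp(-5*t) + exp(-5*t), t*exp(-5*t)]
  [t^2*exp(-5*t)/2 + 5*t*exp(-5*t), -t*exp(-5*t), -t*exp(-5*t) + exp(-5*t)]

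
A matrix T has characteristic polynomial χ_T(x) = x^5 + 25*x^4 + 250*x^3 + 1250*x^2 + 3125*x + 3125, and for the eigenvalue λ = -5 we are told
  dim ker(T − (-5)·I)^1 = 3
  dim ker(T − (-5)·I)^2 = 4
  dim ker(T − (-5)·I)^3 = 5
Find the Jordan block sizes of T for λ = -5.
Block sizes for λ = -5: [3, 1, 1]

From the dimensions of kernels of powers, the number of Jordan blocks of size at least j is d_j − d_{j−1} where d_j = dim ker(N^j) (with d_0 = 0). Computing the differences gives [3, 1, 1].
The number of blocks of size exactly k is (#blocks of size ≥ k) − (#blocks of size ≥ k + 1), so the partition is: 2 block(s) of size 1, 1 block(s) of size 3.
In nonincreasing order the block sizes are [3, 1, 1].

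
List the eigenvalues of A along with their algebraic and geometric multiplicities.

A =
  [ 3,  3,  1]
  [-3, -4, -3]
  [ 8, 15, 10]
λ = 2: alg = 2, geom = 1; λ = 5: alg = 1, geom = 1

Step 1 — factor the characteristic polynomial to read off the algebraic multiplicities:
  χ_A(x) = (x - 5)*(x - 2)^2

Step 2 — compute geometric multiplicities via the rank-nullity identity g(λ) = n − rank(A − λI):
  rank(A − (2)·I) = 2, so dim ker(A − (2)·I) = n − 2 = 1
  rank(A − (5)·I) = 2, so dim ker(A − (5)·I) = n − 2 = 1

Summary:
  λ = 2: algebraic multiplicity = 2, geometric multiplicity = 1
  λ = 5: algebraic multiplicity = 1, geometric multiplicity = 1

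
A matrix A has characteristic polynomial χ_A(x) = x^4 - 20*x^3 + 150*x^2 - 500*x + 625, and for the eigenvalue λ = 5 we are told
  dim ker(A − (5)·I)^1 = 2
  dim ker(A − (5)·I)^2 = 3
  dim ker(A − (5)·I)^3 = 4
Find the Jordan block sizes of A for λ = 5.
Block sizes for λ = 5: [3, 1]

From the dimensions of kernels of powers, the number of Jordan blocks of size at least j is d_j − d_{j−1} where d_j = dim ker(N^j) (with d_0 = 0). Computing the differences gives [2, 1, 1].
The number of blocks of size exactly k is (#blocks of size ≥ k) − (#blocks of size ≥ k + 1), so the partition is: 1 block(s) of size 1, 1 block(s) of size 3.
In nonincreasing order the block sizes are [3, 1].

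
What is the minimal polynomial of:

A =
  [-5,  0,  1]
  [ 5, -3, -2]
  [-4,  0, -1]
x^3 + 9*x^2 + 27*x + 27

The characteristic polynomial is χ_A(x) = (x + 3)^3, so the eigenvalues are known. The minimal polynomial is
  m_A(x) = Π_λ (x − λ)^{k_λ}
where k_λ is the size of the *largest* Jordan block for λ (equivalently, the smallest k with (A − λI)^k v = 0 for every generalised eigenvector v of λ).

  λ = -3: largest Jordan block has size 3, contributing (x + 3)^3

So m_A(x) = (x + 3)^3 = x^3 + 9*x^2 + 27*x + 27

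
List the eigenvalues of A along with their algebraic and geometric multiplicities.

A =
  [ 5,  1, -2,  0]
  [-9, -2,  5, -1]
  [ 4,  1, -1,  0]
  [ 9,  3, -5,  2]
λ = 1: alg = 4, geom = 2

Step 1 — factor the characteristic polynomial to read off the algebraic multiplicities:
  χ_A(x) = (x - 1)^4

Step 2 — compute geometric multiplicities via the rank-nullity identity g(λ) = n − rank(A − λI):
  rank(A − (1)·I) = 2, so dim ker(A − (1)·I) = n − 2 = 2

Summary:
  λ = 1: algebraic multiplicity = 4, geometric multiplicity = 2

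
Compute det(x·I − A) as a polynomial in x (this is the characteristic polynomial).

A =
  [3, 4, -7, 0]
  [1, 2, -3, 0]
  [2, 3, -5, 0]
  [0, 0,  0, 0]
x^4

Expanding det(x·I − A) (e.g. by cofactor expansion or by noting that A is similar to its Jordan form J, which has the same characteristic polynomial as A) gives
  χ_A(x) = x^4
which factors as x^4. The eigenvalues (with algebraic multiplicities) are λ = 0 with multiplicity 4.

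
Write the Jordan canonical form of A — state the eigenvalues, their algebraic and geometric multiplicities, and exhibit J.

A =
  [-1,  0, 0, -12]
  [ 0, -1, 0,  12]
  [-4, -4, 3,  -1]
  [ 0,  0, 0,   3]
J_1(-1) ⊕ J_1(-1) ⊕ J_2(3)

The characteristic polynomial is
  det(x·I − A) = x^4 - 4*x^3 - 2*x^2 + 12*x + 9 = (x - 3)^2*(x + 1)^2

Eigenvalues and multiplicities (the geometric multiplicity of λ is n − rank(A − λI), which equals the number of Jordan blocks for λ):
  λ = -1: algebraic multiplicity = 2, geometric multiplicity = 2
  λ = 3: algebraic multiplicity = 2, geometric multiplicity = 1

Determining the block sizes for each eigenvalue:
  λ = -1: gm = am = 2, so every block has size 1 → block sizes [1, 1]
  λ = 3: one block (gm = 1), so the single block has size am = 2 → block sizes [2]

Assembling the blocks gives a Jordan form
J =
  [-1,  0, 0, 0]
  [ 0, -1, 0, 0]
  [ 0,  0, 3, 1]
  [ 0,  0, 0, 3]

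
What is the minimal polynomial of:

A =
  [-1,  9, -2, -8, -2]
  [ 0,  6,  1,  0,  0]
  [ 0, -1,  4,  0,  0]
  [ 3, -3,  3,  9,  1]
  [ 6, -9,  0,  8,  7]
x^3 - 15*x^2 + 75*x - 125

The characteristic polynomial is χ_A(x) = (x - 5)^5, so the eigenvalues are known. The minimal polynomial is
  m_A(x) = Π_λ (x − λ)^{k_λ}
where k_λ is the size of the *largest* Jordan block for λ (equivalently, the smallest k with (A − λI)^k v = 0 for every generalised eigenvector v of λ).

  λ = 5: largest Jordan block has size 3, contributing (x − 5)^3

So m_A(x) = (x - 5)^3 = x^3 - 15*x^2 + 75*x - 125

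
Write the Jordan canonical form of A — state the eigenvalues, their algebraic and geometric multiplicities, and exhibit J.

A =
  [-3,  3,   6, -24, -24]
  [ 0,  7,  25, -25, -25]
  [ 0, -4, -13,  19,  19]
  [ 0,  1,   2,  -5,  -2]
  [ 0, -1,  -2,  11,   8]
J_3(-3) ⊕ J_1(-3) ⊕ J_1(6)

The characteristic polynomial is
  det(x·I − A) = x^5 + 6*x^4 - 18*x^3 - 216*x^2 - 567*x - 486 = (x - 6)*(x + 3)^4

Eigenvalues and multiplicities (the geometric multiplicity of λ is n − rank(A − λI), which equals the number of Jordan blocks for λ):
  λ = -3: algebraic multiplicity = 4, geometric multiplicity = 2
  λ = 6: algebraic multiplicity = 1, geometric multiplicity = 1

Determining the block sizes for each eigenvalue:
  λ = -3: with am = 4 and gm = 2, the partition is not yet determined (e.g. several partitions of 4 into 2 parts exist). Let N = A − (-3)·I. Computing rank(N^1) = 3, rank(N^2) = 2, rank(N^3) = 1; the number of blocks of size ≥ j is rank(N^{j−1}) − rank(N^j), giving [2, 1, 1]. So we have 1 block(s) of size 3, 1 block(s) of size 1 → block sizes [3, 1]
  λ = 6: one block (gm = 1), so the single block has size am = 1 → block sizes [1]

Assembling the blocks gives a Jordan form
J =
  [-3,  1,  0,  0, 0]
  [ 0, -3,  1,  0, 0]
  [ 0,  0, -3,  0, 0]
  [ 0,  0,  0, -3, 0]
  [ 0,  0,  0,  0, 6]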